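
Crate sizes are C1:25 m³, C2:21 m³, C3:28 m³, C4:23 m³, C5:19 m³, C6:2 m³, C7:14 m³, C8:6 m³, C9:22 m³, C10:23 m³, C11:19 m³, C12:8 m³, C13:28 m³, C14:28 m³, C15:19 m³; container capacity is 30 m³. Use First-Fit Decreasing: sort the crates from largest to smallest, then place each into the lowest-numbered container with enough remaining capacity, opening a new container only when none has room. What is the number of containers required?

12

Sorted descending: 28, 28, 28, 25, 23, 23, 22, 21, 19, 19, 19, 14, 8, 6, 2.
28 m³ → container 1 (remaining 2 m³)
28 m³ → container 2 (remaining 2 m³)
28 m³ → container 3 (remaining 2 m³)
25 m³ → container 4 (remaining 5 m³)
23 m³ → container 5 (remaining 7 m³)
23 m³ → container 6 (remaining 7 m³)
22 m³ → container 7 (remaining 8 m³)
21 m³ → container 8 (remaining 9 m³)
19 m³ → container 9 (remaining 11 m³)
19 m³ → container 10 (remaining 11 m³)
19 m³ → container 11 (remaining 11 m³)
14 m³ → container 12 (remaining 16 m³)
8 m³ → container 7 (remaining 0 m³)
6 m³ → container 5 (remaining 1 m³)
2 m³ → container 1 (remaining 0 m³)
Final containers: [28,2] [28] [28] [25] [23,6] [23] [22,8] [21] [19] [19] [19] [14].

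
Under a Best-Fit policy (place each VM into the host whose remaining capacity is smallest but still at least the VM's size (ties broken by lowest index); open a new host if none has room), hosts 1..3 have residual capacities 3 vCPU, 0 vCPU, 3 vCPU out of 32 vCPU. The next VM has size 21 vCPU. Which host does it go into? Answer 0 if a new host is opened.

0

No host has ≥ 21 vCPU free, so a new host is opened.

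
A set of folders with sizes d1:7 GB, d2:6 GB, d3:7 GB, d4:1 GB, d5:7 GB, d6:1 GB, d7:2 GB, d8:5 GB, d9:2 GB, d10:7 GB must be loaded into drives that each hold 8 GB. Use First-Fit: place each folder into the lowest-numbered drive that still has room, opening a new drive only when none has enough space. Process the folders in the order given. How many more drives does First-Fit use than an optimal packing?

1

First-Fit: [7,1] [6,1] [7] [7] [2,5] [2] [7] → 7 drives.
Total size 45 GB; any packing needs at least ⌈45/8⌉ = 6 drives.
An optimal packing achieves that bound: [7,1] [7,1] [7] [7] [6,2] [5,2] → 6 drives.
Excess: 7 − 6 = 1.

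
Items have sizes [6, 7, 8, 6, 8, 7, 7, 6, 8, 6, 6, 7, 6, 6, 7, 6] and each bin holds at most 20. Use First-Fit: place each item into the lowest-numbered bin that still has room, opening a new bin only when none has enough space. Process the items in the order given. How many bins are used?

6 → bin 1 (remaining 14)
7 → bin 1 (remaining 7)
8 → bin 2 (remaining 12)
6 → bin 1 (remaining 1)
8 → bin 2 (remaining 4)
7 → bin 3 (remaining 13)
7 → bin 3 (remaining 6)
6 → bin 3 (remaining 0)
8 → bin 4 (remaining 12)
6 → bin 4 (remaining 6)
6 → bin 4 (remaining 0)
7 → bin 5 (remaining 13)
6 → bin 5 (remaining 7)
6 → bin 5 (remaining 1)
7 → bin 6 (remaining 13)
6 → bin 6 (remaining 7)

6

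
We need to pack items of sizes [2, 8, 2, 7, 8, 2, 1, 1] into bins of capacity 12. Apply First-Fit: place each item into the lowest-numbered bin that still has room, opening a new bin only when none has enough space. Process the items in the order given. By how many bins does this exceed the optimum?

0

First-Fit: [2,8,2] [7,2,1,1] [8] → 3 bins.
Total size 31; any packing needs at least ⌈31/12⌉ = 3 bins.
So 3 is already optimal.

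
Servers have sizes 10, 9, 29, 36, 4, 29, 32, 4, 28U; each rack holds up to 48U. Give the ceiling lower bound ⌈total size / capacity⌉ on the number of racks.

Total size = 10 + 9 + 29 + 36 + 4 + 29 + 32 + 4 + 28 = 181U.
⌈181 / 48⌉ = 4.

4 racks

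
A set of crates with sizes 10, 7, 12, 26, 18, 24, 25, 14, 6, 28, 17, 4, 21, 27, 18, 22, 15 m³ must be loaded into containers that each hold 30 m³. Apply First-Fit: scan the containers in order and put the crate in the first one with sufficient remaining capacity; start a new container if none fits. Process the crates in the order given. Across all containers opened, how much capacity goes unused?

66

container 1: place 10 m³, 20 m³ left
container 1: place 7 m³, 13 m³ left
container 1: place 12 m³, 1 m³ left
container 2: place 26 m³, 4 m³ left
container 3: place 18 m³, 12 m³ left
container 4: place 24 m³, 6 m³ left
container 5: place 25 m³, 5 m³ left
container 6: place 14 m³, 16 m³ left
container 3: place 6 m³, 6 m³ left
container 7: place 28 m³, 2 m³ left
container 8: place 17 m³, 13 m³ left
container 2: place 4 m³, 0 m³ left
container 9: place 21 m³, 9 m³ left
container 10: place 27 m³, 3 m³ left
container 11: place 18 m³, 12 m³ left
container 12: place 22 m³, 8 m³ left
container 6: place 15 m³, 1 m³ left
12 containers × 30 m³ = 360 m³; used 294 m³; unused 66 m³.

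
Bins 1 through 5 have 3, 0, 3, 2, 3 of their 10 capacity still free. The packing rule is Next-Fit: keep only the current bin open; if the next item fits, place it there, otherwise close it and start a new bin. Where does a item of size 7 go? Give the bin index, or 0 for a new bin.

0

Next-Fit only looks at bin 5, which has 3 free.
7 does not fit, so a new bin is opened.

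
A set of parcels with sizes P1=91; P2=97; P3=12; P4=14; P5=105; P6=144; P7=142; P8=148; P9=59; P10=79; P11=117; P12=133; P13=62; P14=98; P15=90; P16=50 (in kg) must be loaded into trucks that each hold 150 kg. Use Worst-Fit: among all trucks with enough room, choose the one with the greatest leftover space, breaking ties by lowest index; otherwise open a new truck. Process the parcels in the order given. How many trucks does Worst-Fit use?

Put P1 (91 kg) in truck 1; 59 kg remain.
Put P2 (97 kg) in truck 2; 53 kg remain.
Put P3 (12 kg) in truck 1; 47 kg remain.
Put P4 (14 kg) in truck 2; 39 kg remain.
Put P5 (105 kg) in truck 3; 45 kg remain.
Put P6 (144 kg) in truck 4; 6 kg remain.
Put P7 (142 kg) in truck 5; 8 kg remain.
Put P8 (148 kg) in truck 6; 2 kg remain.
Put P9 (59 kg) in truck 7; 91 kg remain.
Put P10 (79 kg) in truck 7; 12 kg remain.
Put P11 (117 kg) in truck 8; 33 kg remain.
Put P12 (133 kg) in truck 9; 17 kg remain.
Put P13 (62 kg) in truck 10; 88 kg remain.
Put P14 (98 kg) in truck 11; 52 kg remain.
Put P15 (90 kg) in truck 12; 60 kg remain.
Put P16 (50 kg) in truck 10; 38 kg remain.
Final trucks: [91,12] [97,14] [105] [144] [142] [148] [59,79] [117] [133] [62,50] [98] [90].

12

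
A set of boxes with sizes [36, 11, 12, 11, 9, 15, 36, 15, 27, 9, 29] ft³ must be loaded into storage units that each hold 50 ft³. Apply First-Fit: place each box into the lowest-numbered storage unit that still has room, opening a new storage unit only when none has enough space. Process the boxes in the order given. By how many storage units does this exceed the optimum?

First-Fit: [36,11] [12,11,9,15] [36,9] [15,27] [29] → 5 storage units.
Total size 210 ft³; any packing needs at least ⌈210/50⌉ = 5 storage units.
So 5 is already optimal.

0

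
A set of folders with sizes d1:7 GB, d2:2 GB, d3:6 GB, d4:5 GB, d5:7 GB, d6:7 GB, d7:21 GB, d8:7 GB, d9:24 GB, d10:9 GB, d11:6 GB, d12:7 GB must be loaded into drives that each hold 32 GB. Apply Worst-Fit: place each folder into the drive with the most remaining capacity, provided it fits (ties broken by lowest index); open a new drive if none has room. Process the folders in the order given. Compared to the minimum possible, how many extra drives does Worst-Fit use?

Worst-Fit: [7,2,6,5,7] [7,21] [7,24] [9,6,7] → 4 drives.
Total size 108 GB; any packing needs at least ⌈108/32⌉ = 4 drives.
So 4 is already optimal.

0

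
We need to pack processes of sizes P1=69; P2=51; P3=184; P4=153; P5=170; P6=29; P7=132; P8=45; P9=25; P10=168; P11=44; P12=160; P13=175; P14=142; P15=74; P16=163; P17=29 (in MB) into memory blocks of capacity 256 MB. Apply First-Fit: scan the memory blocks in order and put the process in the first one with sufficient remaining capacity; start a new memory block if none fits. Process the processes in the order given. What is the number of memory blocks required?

10

memory block 1: place P1 (69 MB), 187 MB left
memory block 1: place P2 (51 MB), 136 MB left
memory block 2: place P3 (184 MB), 72 MB left
memory block 3: place P4 (153 MB), 103 MB left
memory block 4: place P5 (170 MB), 86 MB left
memory block 1: place P6 (29 MB), 107 MB left
memory block 5: place P7 (132 MB), 124 MB left
memory block 1: place P8 (45 MB), 62 MB left
memory block 1: place P9 (25 MB), 37 MB left
memory block 6: place P10 (168 MB), 88 MB left
memory block 2: place P11 (44 MB), 28 MB left
memory block 7: place P12 (160 MB), 96 MB left
memory block 8: place P13 (175 MB), 81 MB left
memory block 9: place P14 (142 MB), 114 MB left
memory block 3: place P15 (74 MB), 29 MB left
memory block 10: place P16 (163 MB), 93 MB left
memory block 1: place P17 (29 MB), 8 MB left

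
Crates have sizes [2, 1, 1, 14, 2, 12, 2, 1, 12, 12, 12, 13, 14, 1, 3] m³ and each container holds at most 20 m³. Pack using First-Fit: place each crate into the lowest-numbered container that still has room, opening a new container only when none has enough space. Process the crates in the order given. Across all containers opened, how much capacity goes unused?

38

container 1: place 2 m³, 18 m³ left
container 1: place 1 m³, 17 m³ left
container 1: place 1 m³, 16 m³ left
container 1: place 14 m³, 2 m³ left
container 1: place 2 m³, 0 m³ left
container 2: place 12 m³, 8 m³ left
container 2: place 2 m³, 6 m³ left
container 2: place 1 m³, 5 m³ left
container 3: place 12 m³, 8 m³ left
container 4: place 12 m³, 8 m³ left
container 5: place 12 m³, 8 m³ left
container 6: place 13 m³, 7 m³ left
container 7: place 14 m³, 6 m³ left
container 2: place 1 m³, 4 m³ left
container 2: place 3 m³, 1 m³ left
7 containers × 20 m³ = 140 m³; used 102 m³; unused 38 m³.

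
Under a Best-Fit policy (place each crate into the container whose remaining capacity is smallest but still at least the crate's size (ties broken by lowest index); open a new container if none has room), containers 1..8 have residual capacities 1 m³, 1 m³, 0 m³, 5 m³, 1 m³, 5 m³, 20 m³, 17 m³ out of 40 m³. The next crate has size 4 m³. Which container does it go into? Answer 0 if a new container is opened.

Containers with room: container 4 (5 m³), container 6 (5 m³), container 7 (20 m³), container 8 (17 m³).
Tightest fit is container 4 with 5 m³ free.

4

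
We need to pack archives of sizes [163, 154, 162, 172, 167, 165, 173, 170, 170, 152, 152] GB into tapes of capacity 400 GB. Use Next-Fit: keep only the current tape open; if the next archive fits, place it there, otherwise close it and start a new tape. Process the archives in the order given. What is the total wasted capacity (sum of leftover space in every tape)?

Put 163 GB in tape 1; 237 GB remain.
Put 154 GB in tape 1; 83 GB remain.
Put 162 GB in tape 2; 238 GB remain.
Put 172 GB in tape 2; 66 GB remain.
Put 167 GB in tape 3; 233 GB remain.
Put 165 GB in tape 3; 68 GB remain.
Put 173 GB in tape 4; 227 GB remain.
Put 170 GB in tape 4; 57 GB remain.
Put 170 GB in tape 5; 230 GB remain.
Put 152 GB in tape 5; 78 GB remain.
Put 152 GB in tape 6; 248 GB remain.
6 tapes × 400 GB = 2400 GB; used 1800 GB; unused 600 GB.

600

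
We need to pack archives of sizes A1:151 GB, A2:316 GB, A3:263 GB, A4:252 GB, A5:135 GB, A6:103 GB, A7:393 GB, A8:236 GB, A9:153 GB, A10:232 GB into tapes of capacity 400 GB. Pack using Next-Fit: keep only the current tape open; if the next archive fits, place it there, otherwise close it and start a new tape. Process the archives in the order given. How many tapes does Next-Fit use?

8 tapes

Put A1 (151 GB) in tape 1; 249 GB remain.
Put A2 (316 GB) in tape 2; 84 GB remain.
Put A3 (263 GB) in tape 3; 137 GB remain.
Put A4 (252 GB) in tape 4; 148 GB remain.
Put A5 (135 GB) in tape 4; 13 GB remain.
Put A6 (103 GB) in tape 5; 297 GB remain.
Put A7 (393 GB) in tape 6; 7 GB remain.
Put A8 (236 GB) in tape 7; 164 GB remain.
Put A9 (153 GB) in tape 7; 11 GB remain.
Put A10 (232 GB) in tape 8; 168 GB remain.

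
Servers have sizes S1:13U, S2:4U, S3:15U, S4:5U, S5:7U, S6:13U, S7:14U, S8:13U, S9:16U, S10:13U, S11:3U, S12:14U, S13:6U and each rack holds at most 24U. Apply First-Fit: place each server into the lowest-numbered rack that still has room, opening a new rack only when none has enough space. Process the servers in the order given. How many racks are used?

8

S1 (13U) → rack 1 (remaining 11U)
S2 (4U) → rack 1 (remaining 7U)
S3 (15U) → rack 2 (remaining 9U)
S4 (5U) → rack 1 (remaining 2U)
S5 (7U) → rack 2 (remaining 2U)
S6 (13U) → rack 3 (remaining 11U)
S7 (14U) → rack 4 (remaining 10U)
S8 (13U) → rack 5 (remaining 11U)
S9 (16U) → rack 6 (remaining 8U)
S10 (13U) → rack 7 (remaining 11U)
S11 (3U) → rack 3 (remaining 8U)
S12 (14U) → rack 8 (remaining 10U)
S13 (6U) → rack 3 (remaining 2U)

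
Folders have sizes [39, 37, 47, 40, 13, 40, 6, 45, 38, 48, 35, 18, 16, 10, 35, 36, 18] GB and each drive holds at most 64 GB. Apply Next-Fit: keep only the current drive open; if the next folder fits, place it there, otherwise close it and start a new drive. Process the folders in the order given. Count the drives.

drive 1: place 39 GB, 25 GB left
drive 2: place 37 GB, 27 GB left
drive 3: place 47 GB, 17 GB left
drive 4: place 40 GB, 24 GB left
drive 4: place 13 GB, 11 GB left
drive 5: place 40 GB, 24 GB left
drive 5: place 6 GB, 18 GB left
drive 6: place 45 GB, 19 GB left
drive 7: place 38 GB, 26 GB left
drive 8: place 48 GB, 16 GB left
drive 9: place 35 GB, 29 GB left
drive 9: place 18 GB, 11 GB left
drive 10: place 16 GB, 48 GB left
drive 10: place 10 GB, 38 GB left
drive 10: place 35 GB, 3 GB left
drive 11: place 36 GB, 28 GB left
drive 11: place 18 GB, 10 GB left
Final drives: [39] [37] [47] [40,13] [40,6] [45] [38] [48] [35,18] [16,10,35] [36,18].

11 drives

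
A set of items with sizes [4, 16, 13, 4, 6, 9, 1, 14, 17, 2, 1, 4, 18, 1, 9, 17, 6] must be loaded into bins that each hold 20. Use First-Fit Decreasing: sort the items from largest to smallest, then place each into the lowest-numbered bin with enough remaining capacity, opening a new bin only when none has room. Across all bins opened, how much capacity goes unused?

Sorted descending: 18, 17, 17, 16, 14, 13, 9, 9, 6, 6, 4, 4, 4, 2, 1, 1, 1.
bin 1: place 18, 2 left
bin 2: place 17, 3 left
bin 3: place 17, 3 left
bin 4: place 16, 4 left
bin 5: place 14, 6 left
bin 6: place 13, 7 left
bin 7: place 9, 11 left
bin 7: place 9, 2 left
bin 5: place 6, 0 left
bin 6: place 6, 1 left
bin 4: place 4, 0 left
bin 8: place 4, 16 left
bin 8: place 4, 12 left
bin 1: place 2, 0 left
bin 2: place 1, 2 left
bin 2: place 1, 1 left
bin 2: place 1, 0 left
8 bins × 20 = 160; used 142; unused 18.

18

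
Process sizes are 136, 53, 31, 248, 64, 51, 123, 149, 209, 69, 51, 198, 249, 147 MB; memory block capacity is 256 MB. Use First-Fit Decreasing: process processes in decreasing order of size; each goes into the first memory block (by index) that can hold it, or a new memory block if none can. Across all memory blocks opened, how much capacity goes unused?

270

Sorted descending: 249, 248, 209, 198, 149, 147, 136, 123, 69, 64, 53, 51, 51, 31.
Put 249 MB in memory block 1; 7 MB remain.
Put 248 MB in memory block 2; 8 MB remain.
Put 209 MB in memory block 3; 47 MB remain.
Put 198 MB in memory block 4; 58 MB remain.
Put 149 MB in memory block 5; 107 MB remain.
Put 147 MB in memory block 6; 109 MB remain.
Put 136 MB in memory block 7; 120 MB remain.
Put 123 MB in memory block 8; 133 MB remain.
Put 69 MB in memory block 5; 38 MB remain.
Put 64 MB in memory block 6; 45 MB remain.
Put 53 MB in memory block 4; 5 MB remain.
Put 51 MB in memory block 7; 69 MB remain.
Put 51 MB in memory block 7; 18 MB remain.
Put 31 MB in memory block 3; 16 MB remain.
8 memory blocks × 256 MB = 2048 MB; used 1778 MB; unused 270 MB.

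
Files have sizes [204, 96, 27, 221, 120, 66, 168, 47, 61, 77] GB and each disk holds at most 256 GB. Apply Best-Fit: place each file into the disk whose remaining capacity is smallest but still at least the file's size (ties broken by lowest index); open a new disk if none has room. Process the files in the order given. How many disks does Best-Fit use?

Put 204 GB in disk 1; 52 GB remain.
Put 96 GB in disk 2; 160 GB remain.
Put 27 GB in disk 1; 25 GB remain.
Put 221 GB in disk 3; 35 GB remain.
Put 120 GB in disk 2; 40 GB remain.
Put 66 GB in disk 4; 190 GB remain.
Put 168 GB in disk 4; 22 GB remain.
Put 47 GB in disk 5; 209 GB remain.
Put 61 GB in disk 5; 148 GB remain.
Put 77 GB in disk 5; 71 GB remain.

5 disks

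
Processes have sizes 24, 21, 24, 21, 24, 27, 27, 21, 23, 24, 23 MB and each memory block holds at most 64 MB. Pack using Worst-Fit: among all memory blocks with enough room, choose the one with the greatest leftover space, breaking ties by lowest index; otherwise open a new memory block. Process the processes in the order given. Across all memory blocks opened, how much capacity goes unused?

memory block 1: place 24 MB, 40 MB left
memory block 1: place 21 MB, 19 MB left
memory block 2: place 24 MB, 40 MB left
memory block 2: place 21 MB, 19 MB left
memory block 3: place 24 MB, 40 MB left
memory block 3: place 27 MB, 13 MB left
memory block 4: place 27 MB, 37 MB left
memory block 4: place 21 MB, 16 MB left
memory block 5: place 23 MB, 41 MB left
memory block 5: place 24 MB, 17 MB left
memory block 6: place 23 MB, 41 MB left
6 memory blocks × 64 MB = 384 MB; used 259 MB; unused 125 MB.

125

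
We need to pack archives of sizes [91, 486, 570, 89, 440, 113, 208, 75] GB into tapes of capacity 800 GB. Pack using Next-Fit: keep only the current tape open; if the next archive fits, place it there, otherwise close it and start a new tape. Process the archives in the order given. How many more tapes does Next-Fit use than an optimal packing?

Next-Fit: [91,486] [570,89] [440,113,208] [75] → 4 tapes.
Total size 2072 GB; any packing needs at least ⌈2072/800⌉ = 3 tapes.
An optimal packing achieves that bound: [570,208] [486,113,91,89] [440,75] → 3 tapes.
Excess: 4 − 3 = 1.

1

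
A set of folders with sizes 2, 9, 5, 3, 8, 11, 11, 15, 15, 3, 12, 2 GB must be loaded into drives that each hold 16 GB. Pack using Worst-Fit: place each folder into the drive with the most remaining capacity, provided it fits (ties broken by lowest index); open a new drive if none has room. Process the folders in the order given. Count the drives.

7

Put 2 GB in drive 1; 14 GB remain.
Put 9 GB in drive 1; 5 GB remain.
Put 5 GB in drive 1; 0 GB remain.
Put 3 GB in drive 2; 13 GB remain.
Put 8 GB in drive 2; 5 GB remain.
Put 11 GB in drive 3; 5 GB remain.
Put 11 GB in drive 4; 5 GB remain.
Put 15 GB in drive 5; 1 GB remain.
Put 15 GB in drive 6; 1 GB remain.
Put 3 GB in drive 2; 2 GB remain.
Put 12 GB in drive 7; 4 GB remain.
Put 2 GB in drive 3; 3 GB remain.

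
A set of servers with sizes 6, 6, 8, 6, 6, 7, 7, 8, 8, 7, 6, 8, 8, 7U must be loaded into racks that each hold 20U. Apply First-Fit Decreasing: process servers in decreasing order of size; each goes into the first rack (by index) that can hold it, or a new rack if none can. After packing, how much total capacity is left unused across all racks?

22

Sorted descending: 8, 8, 8, 8, 8, 7, 7, 7, 7, 6, 6, 6, 6, 6.
rack 1: place 8U, 12U left
rack 1: place 8U, 4U left
rack 2: place 8U, 12U left
rack 2: place 8U, 4U left
rack 3: place 8U, 12U left
rack 3: place 7U, 5U left
rack 4: place 7U, 13U left
rack 4: place 7U, 6U left
rack 5: place 7U, 13U left
rack 4: place 6U, 0U left
rack 5: place 6U, 7U left
rack 5: place 6U, 1U left
rack 6: place 6U, 14U left
rack 6: place 6U, 8U left
6 racks × 20U = 120U; used 98U; unused 22U.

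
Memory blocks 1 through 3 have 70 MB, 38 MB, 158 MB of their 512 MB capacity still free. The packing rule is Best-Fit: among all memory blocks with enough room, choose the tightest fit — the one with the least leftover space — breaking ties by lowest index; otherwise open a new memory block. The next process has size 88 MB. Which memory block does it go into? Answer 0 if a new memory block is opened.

Memory blocks with room: memory block 3 (158 MB).
Tightest fit is memory block 3 with 158 MB free.

3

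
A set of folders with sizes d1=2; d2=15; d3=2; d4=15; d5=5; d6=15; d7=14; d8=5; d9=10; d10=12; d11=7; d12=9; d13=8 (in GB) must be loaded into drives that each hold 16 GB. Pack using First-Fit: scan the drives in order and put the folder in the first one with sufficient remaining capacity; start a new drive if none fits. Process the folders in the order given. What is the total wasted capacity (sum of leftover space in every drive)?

25

Put d1 (2 GB) in drive 1; 14 GB remain.
Put d2 (15 GB) in drive 2; 1 GB remain.
Put d3 (2 GB) in drive 1; 12 GB remain.
Put d4 (15 GB) in drive 3; 1 GB remain.
Put d5 (5 GB) in drive 1; 7 GB remain.
Put d6 (15 GB) in drive 4; 1 GB remain.
Put d7 (14 GB) in drive 5; 2 GB remain.
Put d8 (5 GB) in drive 1; 2 GB remain.
Put d9 (10 GB) in drive 6; 6 GB remain.
Put d10 (12 GB) in drive 7; 4 GB remain.
Put d11 (7 GB) in drive 8; 9 GB remain.
Put d12 (9 GB) in drive 8; 0 GB remain.
Put d13 (8 GB) in drive 9; 8 GB remain.
9 drives × 16 GB = 144 GB; used 119 GB; unused 25 GB.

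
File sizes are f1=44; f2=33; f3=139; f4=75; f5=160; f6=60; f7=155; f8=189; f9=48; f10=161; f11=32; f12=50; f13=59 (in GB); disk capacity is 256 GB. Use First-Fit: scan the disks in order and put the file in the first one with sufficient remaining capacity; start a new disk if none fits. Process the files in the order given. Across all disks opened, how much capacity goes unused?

331

f1 (44 GB) → disk 1 (remaining 212 GB)
f2 (33 GB) → disk 1 (remaining 179 GB)
f3 (139 GB) → disk 1 (remaining 40 GB)
f4 (75 GB) → disk 2 (remaining 181 GB)
f5 (160 GB) → disk 2 (remaining 21 GB)
f6 (60 GB) → disk 3 (remaining 196 GB)
f7 (155 GB) → disk 3 (remaining 41 GB)
f8 (189 GB) → disk 4 (remaining 67 GB)
f9 (48 GB) → disk 4 (remaining 19 GB)
f10 (161 GB) → disk 5 (remaining 95 GB)
f11 (32 GB) → disk 1 (remaining 8 GB)
f12 (50 GB) → disk 5 (remaining 45 GB)
f13 (59 GB) → disk 6 (remaining 197 GB)
6 disks × 256 GB = 1536 GB; used 1205 GB; unused 331 GB.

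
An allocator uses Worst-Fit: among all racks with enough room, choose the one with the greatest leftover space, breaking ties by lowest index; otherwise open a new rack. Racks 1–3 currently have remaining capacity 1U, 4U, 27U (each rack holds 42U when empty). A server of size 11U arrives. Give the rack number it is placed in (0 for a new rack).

Racks with room: rack 3 (27U).
Most room is rack 3 with 27U free.

3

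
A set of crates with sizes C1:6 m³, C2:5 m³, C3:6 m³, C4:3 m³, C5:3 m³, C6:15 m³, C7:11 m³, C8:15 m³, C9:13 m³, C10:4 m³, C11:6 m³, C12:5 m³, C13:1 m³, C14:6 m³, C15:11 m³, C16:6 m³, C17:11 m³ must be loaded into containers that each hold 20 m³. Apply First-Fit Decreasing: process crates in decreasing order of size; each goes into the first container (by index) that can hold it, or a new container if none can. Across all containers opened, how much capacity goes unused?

13

Sorted descending: 15, 15, 13, 11, 11, 11, 6, 6, 6, 6, 6, 5, 5, 4, 3, 3, 1.
15 m³ → container 1 (remaining 5 m³)
15 m³ → container 2 (remaining 5 m³)
13 m³ → container 3 (remaining 7 m³)
11 m³ → container 4 (remaining 9 m³)
11 m³ → container 5 (remaining 9 m³)
11 m³ → container 6 (remaining 9 m³)
6 m³ → container 3 (remaining 1 m³)
6 m³ → container 4 (remaining 3 m³)
6 m³ → container 5 (remaining 3 m³)
6 m³ → container 6 (remaining 3 m³)
6 m³ → container 7 (remaining 14 m³)
5 m³ → container 1 (remaining 0 m³)
5 m³ → container 2 (remaining 0 m³)
4 m³ → container 7 (remaining 10 m³)
3 m³ → container 4 (remaining 0 m³)
3 m³ → container 5 (remaining 0 m³)
1 m³ → container 3 (remaining 0 m³)
7 containers × 20 m³ = 140 m³; used 127 m³; unused 13 m³.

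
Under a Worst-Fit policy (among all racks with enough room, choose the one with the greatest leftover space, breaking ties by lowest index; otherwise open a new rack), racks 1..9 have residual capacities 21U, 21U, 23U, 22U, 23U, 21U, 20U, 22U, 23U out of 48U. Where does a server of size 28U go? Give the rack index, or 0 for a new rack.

0

No rack has ≥ 28U free, so a new rack is opened.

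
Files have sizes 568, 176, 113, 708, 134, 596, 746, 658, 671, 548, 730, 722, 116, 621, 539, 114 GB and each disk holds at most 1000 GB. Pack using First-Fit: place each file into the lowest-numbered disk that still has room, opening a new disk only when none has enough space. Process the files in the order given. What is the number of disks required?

11 disks

disk 1: place 568 GB, 432 GB left
disk 1: place 176 GB, 256 GB left
disk 1: place 113 GB, 143 GB left
disk 2: place 708 GB, 292 GB left
disk 1: place 134 GB, 9 GB left
disk 3: place 596 GB, 404 GB left
disk 4: place 746 GB, 254 GB left
disk 5: place 658 GB, 342 GB left
disk 6: place 671 GB, 329 GB left
disk 7: place 548 GB, 452 GB left
disk 8: place 730 GB, 270 GB left
disk 9: place 722 GB, 278 GB left
disk 2: place 116 GB, 176 GB left
disk 10: place 621 GB, 379 GB left
disk 11: place 539 GB, 461 GB left
disk 2: place 114 GB, 62 GB left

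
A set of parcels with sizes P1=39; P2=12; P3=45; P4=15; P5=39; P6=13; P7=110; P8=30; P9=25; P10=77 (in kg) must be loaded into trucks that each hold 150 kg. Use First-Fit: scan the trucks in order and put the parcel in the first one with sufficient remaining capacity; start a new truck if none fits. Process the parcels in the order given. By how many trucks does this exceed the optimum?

0

First-Fit: [39,12,45,15,39] [13,110,25] [30,77] → 3 trucks.
Total size 405 kg; any packing needs at least ⌈405/150⌉ = 3 trucks.
So 3 is already optimal.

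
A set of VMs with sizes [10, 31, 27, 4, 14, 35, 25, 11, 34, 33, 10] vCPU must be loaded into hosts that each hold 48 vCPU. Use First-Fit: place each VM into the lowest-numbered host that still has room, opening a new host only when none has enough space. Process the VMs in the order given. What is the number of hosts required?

10 vCPU → host 1 (remaining 38 vCPU)
31 vCPU → host 1 (remaining 7 vCPU)
27 vCPU → host 2 (remaining 21 vCPU)
4 vCPU → host 1 (remaining 3 vCPU)
14 vCPU → host 2 (remaining 7 vCPU)
35 vCPU → host 3 (remaining 13 vCPU)
25 vCPU → host 4 (remaining 23 vCPU)
11 vCPU → host 3 (remaining 2 vCPU)
34 vCPU → host 5 (remaining 14 vCPU)
33 vCPU → host 6 (remaining 15 vCPU)
10 vCPU → host 4 (remaining 13 vCPU)
Final hosts: [10,31,4] [27,14] [35,11] [25,10] [34] [33].

6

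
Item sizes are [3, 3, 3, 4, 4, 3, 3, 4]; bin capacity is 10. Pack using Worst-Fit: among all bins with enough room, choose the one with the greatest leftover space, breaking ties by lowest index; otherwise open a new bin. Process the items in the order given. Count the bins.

Put 3 in bin 1; 7 remain.
Put 3 in bin 1; 4 remain.
Put 3 in bin 1; 1 remain.
Put 4 in bin 2; 6 remain.
Put 4 in bin 2; 2 remain.
Put 3 in bin 3; 7 remain.
Put 3 in bin 3; 4 remain.
Put 4 in bin 3; 0 remain.
Final bins: [3,3,3] [4,4] [3,3,4].

3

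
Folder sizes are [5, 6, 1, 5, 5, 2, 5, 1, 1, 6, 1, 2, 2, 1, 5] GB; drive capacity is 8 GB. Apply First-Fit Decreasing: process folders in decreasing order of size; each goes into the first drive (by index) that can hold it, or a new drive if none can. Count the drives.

Sorted descending: 6, 6, 5, 5, 5, 5, 5, 2, 2, 2, 1, 1, 1, 1, 1.
drive 1: place 6 GB, 2 GB left
drive 2: place 6 GB, 2 GB left
drive 3: place 5 GB, 3 GB left
drive 4: place 5 GB, 3 GB left
drive 5: place 5 GB, 3 GB left
drive 6: place 5 GB, 3 GB left
drive 7: place 5 GB, 3 GB left
drive 1: place 2 GB, 0 GB left
drive 2: place 2 GB, 0 GB left
drive 3: place 2 GB, 1 GB left
drive 3: place 1 GB, 0 GB left
drive 4: place 1 GB, 2 GB left
drive 4: place 1 GB, 1 GB left
drive 4: place 1 GB, 0 GB left
drive 5: place 1 GB, 2 GB left
Final drives: [6,2] [6,2] [5,2,1] [5,1,1,1] [5,1] [5] [5].

7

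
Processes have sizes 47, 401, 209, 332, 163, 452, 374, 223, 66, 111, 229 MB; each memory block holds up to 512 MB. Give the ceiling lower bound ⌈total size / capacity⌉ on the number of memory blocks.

Total size = 47 + 401 + 209 + 332 + 163 + 452 + 374 + 223 + 66 + 111 + 229 = 2607 MB.
⌈2607 / 512⌉ = 6.

6 memory blocks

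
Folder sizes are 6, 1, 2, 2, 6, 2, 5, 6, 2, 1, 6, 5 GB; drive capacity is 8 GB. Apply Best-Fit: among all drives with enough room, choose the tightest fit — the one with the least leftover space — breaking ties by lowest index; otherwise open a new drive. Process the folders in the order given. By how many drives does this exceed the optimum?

Best-Fit: [6,1,1] [2,2] [6,2] [5] [6,2] [6] [5] → 7 drives.
Total size 44 GB; any packing needs at least ⌈44/8⌉ = 6 drives.
An optimal packing achieves that bound: [6,2] [6,2] [6,2] [6,2] [5,1,1] [5] → 6 drives.
Excess: 7 − 6 = 1.

1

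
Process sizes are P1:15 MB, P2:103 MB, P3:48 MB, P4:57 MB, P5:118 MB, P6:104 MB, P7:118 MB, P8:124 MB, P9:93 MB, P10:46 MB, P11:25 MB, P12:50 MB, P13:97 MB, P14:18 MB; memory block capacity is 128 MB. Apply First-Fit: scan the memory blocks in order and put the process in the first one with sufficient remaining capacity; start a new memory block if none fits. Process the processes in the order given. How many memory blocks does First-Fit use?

memory block 1: place P1 (15 MB), 113 MB left
memory block 1: place P2 (103 MB), 10 MB left
memory block 2: place P3 (48 MB), 80 MB left
memory block 2: place P4 (57 MB), 23 MB left
memory block 3: place P5 (118 MB), 10 MB left
memory block 4: place P6 (104 MB), 24 MB left
memory block 5: place P7 (118 MB), 10 MB left
memory block 6: place P8 (124 MB), 4 MB left
memory block 7: place P9 (93 MB), 35 MB left
memory block 8: place P10 (46 MB), 82 MB left
memory block 7: place P11 (25 MB), 10 MB left
memory block 8: place P12 (50 MB), 32 MB left
memory block 9: place P13 (97 MB), 31 MB left
memory block 2: place P14 (18 MB), 5 MB left

9 memory blocks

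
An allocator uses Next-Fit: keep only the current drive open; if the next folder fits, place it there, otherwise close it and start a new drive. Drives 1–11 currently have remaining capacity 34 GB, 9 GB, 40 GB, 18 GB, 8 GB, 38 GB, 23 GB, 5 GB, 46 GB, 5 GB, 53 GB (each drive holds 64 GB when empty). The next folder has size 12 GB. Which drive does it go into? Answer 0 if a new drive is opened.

Next-Fit only looks at drive 11, which has 53 GB free.
12 GB fits there.

11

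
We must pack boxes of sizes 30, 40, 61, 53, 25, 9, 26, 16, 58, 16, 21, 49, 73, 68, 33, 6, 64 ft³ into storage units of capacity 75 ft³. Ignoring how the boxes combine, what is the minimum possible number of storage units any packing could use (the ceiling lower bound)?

9

Total size = 30 + 40 + 61 + 53 + 25 + 9 + 26 + 16 + 58 + 16 + 21 + 49 + 73 + 68 + 33 + 6 + 64 = 648 ft³.
⌈648 / 75⌉ = 9.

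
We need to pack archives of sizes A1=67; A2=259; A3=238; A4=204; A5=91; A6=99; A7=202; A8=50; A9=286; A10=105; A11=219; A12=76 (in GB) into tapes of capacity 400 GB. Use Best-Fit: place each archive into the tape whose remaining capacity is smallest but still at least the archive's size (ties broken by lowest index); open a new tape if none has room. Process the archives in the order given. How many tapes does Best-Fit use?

tape 1: place A1 (67 GB), 333 GB left
tape 1: place A2 (259 GB), 74 GB left
tape 2: place A3 (238 GB), 162 GB left
tape 3: place A4 (204 GB), 196 GB left
tape 2: place A5 (91 GB), 71 GB left
tape 3: place A6 (99 GB), 97 GB left
tape 4: place A7 (202 GB), 198 GB left
tape 2: place A8 (50 GB), 21 GB left
tape 5: place A9 (286 GB), 114 GB left
tape 5: place A10 (105 GB), 9 GB left
tape 6: place A11 (219 GB), 181 GB left
tape 3: place A12 (76 GB), 21 GB left
Final tapes: [67,259] [238,91,50] [204,99,76] [202] [286,105] [219].

6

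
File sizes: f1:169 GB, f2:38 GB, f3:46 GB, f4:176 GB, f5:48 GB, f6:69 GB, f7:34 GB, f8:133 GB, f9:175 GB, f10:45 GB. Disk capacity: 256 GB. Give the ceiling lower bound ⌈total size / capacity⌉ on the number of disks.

Total size = 169 + 38 + 46 + 176 + 48 + 69 + 34 + 133 + 175 + 45 = 933 GB.
⌈933 / 256⌉ = 4.

4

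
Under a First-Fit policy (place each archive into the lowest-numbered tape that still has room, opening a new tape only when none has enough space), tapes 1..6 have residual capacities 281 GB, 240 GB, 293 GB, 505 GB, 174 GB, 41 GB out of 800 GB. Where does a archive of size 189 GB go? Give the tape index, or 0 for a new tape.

Tapes with room: tape 1 (281 GB), tape 2 (240 GB), tape 3 (293 GB), tape 4 (505 GB).
The first with room is tape 1.

1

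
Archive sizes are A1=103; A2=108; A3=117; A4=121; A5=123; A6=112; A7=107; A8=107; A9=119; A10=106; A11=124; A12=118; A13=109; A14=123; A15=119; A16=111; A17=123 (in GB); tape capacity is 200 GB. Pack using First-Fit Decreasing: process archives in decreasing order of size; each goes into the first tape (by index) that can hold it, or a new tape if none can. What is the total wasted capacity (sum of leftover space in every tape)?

1450

Sorted descending: 124, 123, 123, 123, 121, 119, 119, 118, 117, 112, 111, 109, 108, 107, 107, 106, 103.
124 GB → tape 1 (remaining 76 GB)
123 GB → tape 2 (remaining 77 GB)
123 GB → tape 3 (remaining 77 GB)
123 GB → tape 4 (remaining 77 GB)
121 GB → tape 5 (remaining 79 GB)
119 GB → tape 6 (remaining 81 GB)
119 GB → tape 7 (remaining 81 GB)
118 GB → tape 8 (remaining 82 GB)
117 GB → tape 9 (remaining 83 GB)
112 GB → tape 10 (remaining 88 GB)
111 GB → tape 11 (remaining 89 GB)
109 GB → tape 12 (remaining 91 GB)
108 GB → tape 13 (remaining 92 GB)
107 GB → tape 14 (remaining 93 GB)
107 GB → tape 15 (remaining 93 GB)
106 GB → tape 16 (remaining 94 GB)
103 GB → tape 17 (remaining 97 GB)
17 tapes × 200 GB = 3400 GB; used 1950 GB; unused 1450 GB.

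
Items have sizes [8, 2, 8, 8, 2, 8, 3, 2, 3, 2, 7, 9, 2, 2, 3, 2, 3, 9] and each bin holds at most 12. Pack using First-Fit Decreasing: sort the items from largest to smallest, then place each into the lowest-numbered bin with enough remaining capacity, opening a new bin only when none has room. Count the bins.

Sorted descending: 9, 9, 8, 8, 8, 8, 7, 3, 3, 3, 3, 2, 2, 2, 2, 2, 2, 2.
9 → bin 1 (remaining 3)
9 → bin 2 (remaining 3)
8 → bin 3 (remaining 4)
8 → bin 4 (remaining 4)
8 → bin 5 (remaining 4)
8 → bin 6 (remaining 4)
7 → bin 7 (remaining 5)
3 → bin 1 (remaining 0)
3 → bin 2 (remaining 0)
3 → bin 3 (remaining 1)
3 → bin 4 (remaining 1)
2 → bin 5 (remaining 2)
2 → bin 5 (remaining 0)
2 → bin 6 (remaining 2)
2 → bin 6 (remaining 0)
2 → bin 7 (remaining 3)
2 → bin 7 (remaining 1)
2 → bin 8 (remaining 10)
Final bins: [9,3] [9,3] [8,3] [8,3] [8,2,2] [8,2,2] [7,2,2] [2].

8 bins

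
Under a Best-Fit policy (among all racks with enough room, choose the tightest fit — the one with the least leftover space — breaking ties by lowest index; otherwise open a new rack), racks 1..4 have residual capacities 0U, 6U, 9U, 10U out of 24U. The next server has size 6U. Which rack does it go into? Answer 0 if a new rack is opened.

Racks with room: rack 2 (6U), rack 3 (9U), rack 4 (10U).
Tightest fit is rack 2 with 6U free.

2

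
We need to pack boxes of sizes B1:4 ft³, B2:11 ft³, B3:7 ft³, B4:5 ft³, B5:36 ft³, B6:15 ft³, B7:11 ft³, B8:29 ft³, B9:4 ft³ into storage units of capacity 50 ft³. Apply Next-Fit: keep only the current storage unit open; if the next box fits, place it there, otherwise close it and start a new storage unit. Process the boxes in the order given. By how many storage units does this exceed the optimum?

Next-Fit: [4,11,7,5] [36] [15,11] [29,4] → 4 storage units.
Total size 122 ft³; any packing needs at least ⌈122/50⌉ = 3 storage units.
An optimal packing achieves that bound: [36,11] [29,15,5] [11,7,4,4] → 3 storage units.
Excess: 4 − 3 = 1.

1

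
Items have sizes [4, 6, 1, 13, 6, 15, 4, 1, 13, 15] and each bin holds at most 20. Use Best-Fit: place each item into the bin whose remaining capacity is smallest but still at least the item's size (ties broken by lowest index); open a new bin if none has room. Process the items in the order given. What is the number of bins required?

5

Put 4 in bin 1; 16 remain.
Put 6 in bin 1; 10 remain.
Put 1 in bin 1; 9 remain.
Put 13 in bin 2; 7 remain.
Put 6 in bin 2; 1 remain.
Put 15 in bin 3; 5 remain.
Put 4 in bin 3; 1 remain.
Put 1 in bin 2; 0 remain.
Put 13 in bin 4; 7 remain.
Put 15 in bin 5; 5 remain.
Final bins: [4,6,1] [13,6,1] [15,4] [13] [15].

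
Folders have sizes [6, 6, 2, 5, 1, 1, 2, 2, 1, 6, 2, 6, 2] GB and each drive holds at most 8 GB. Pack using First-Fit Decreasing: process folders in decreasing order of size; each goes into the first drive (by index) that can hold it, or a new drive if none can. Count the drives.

6

Sorted descending: 6, 6, 6, 6, 5, 2, 2, 2, 2, 2, 1, 1, 1.
6 GB → drive 1 (remaining 2 GB)
6 GB → drive 2 (remaining 2 GB)
6 GB → drive 3 (remaining 2 GB)
6 GB → drive 4 (remaining 2 GB)
5 GB → drive 5 (remaining 3 GB)
2 GB → drive 1 (remaining 0 GB)
2 GB → drive 2 (remaining 0 GB)
2 GB → drive 3 (remaining 0 GB)
2 GB → drive 4 (remaining 0 GB)
2 GB → drive 5 (remaining 1 GB)
1 GB → drive 5 (remaining 0 GB)
1 GB → drive 6 (remaining 7 GB)
1 GB → drive 6 (remaining 6 GB)
Final drives: [6,2] [6,2] [6,2] [6,2] [5,2,1] [1,1].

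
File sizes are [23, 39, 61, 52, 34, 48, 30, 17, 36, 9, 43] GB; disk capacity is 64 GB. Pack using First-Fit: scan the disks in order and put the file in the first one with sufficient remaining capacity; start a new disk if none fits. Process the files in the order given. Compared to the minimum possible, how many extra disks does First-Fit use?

First-Fit: [23,39] [61] [52,9] [34,30] [48] [17,36] [43] → 7 disks.
Total size 392 GB; any packing needs at least ⌈392/64⌉ = 7 disks.
So 7 is already optimal.

0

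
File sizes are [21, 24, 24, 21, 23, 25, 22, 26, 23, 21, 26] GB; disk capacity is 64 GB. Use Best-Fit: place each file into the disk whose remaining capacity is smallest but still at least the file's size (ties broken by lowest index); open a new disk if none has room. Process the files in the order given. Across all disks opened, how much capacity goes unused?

21 GB → disk 1 (remaining 43 GB)
24 GB → disk 1 (remaining 19 GB)
24 GB → disk 2 (remaining 40 GB)
21 GB → disk 2 (remaining 19 GB)
23 GB → disk 3 (remaining 41 GB)
25 GB → disk 3 (remaining 16 GB)
22 GB → disk 4 (remaining 42 GB)
26 GB → disk 4 (remaining 16 GB)
23 GB → disk 5 (remaining 41 GB)
21 GB → disk 5 (remaining 20 GB)
26 GB → disk 6 (remaining 38 GB)
6 disks × 64 GB = 384 GB; used 256 GB; unused 128 GB.

128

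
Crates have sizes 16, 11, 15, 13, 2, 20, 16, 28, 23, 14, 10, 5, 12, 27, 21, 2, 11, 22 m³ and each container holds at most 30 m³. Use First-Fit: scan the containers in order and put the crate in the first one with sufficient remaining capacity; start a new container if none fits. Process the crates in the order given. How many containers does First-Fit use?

10 containers

16 m³ → container 1 (remaining 14 m³)
11 m³ → container 1 (remaining 3 m³)
15 m³ → container 2 (remaining 15 m³)
13 m³ → container 2 (remaining 2 m³)
2 m³ → container 1 (remaining 1 m³)
20 m³ → container 3 (remaining 10 m³)
16 m³ → container 4 (remaining 14 m³)
28 m³ → container 5 (remaining 2 m³)
23 m³ → container 6 (remaining 7 m³)
14 m³ → container 4 (remaining 0 m³)
10 m³ → container 3 (remaining 0 m³)
5 m³ → container 6 (remaining 2 m³)
12 m³ → container 7 (remaining 18 m³)
27 m³ → container 8 (remaining 3 m³)
21 m³ → container 9 (remaining 9 m³)
2 m³ → container 2 (remaining 0 m³)
11 m³ → container 7 (remaining 7 m³)
22 m³ → container 10 (remaining 8 m³)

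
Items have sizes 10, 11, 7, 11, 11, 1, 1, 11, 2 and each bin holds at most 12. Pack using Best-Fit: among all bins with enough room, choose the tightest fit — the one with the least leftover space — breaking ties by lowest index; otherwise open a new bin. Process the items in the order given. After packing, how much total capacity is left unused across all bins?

7

10 → bin 1 (remaining 2)
11 → bin 2 (remaining 1)
7 → bin 3 (remaining 5)
11 → bin 4 (remaining 1)
11 → bin 5 (remaining 1)
1 → bin 2 (remaining 0)
1 → bin 4 (remaining 0)
11 → bin 6 (remaining 1)
2 → bin 1 (remaining 0)
6 bins × 12 = 72; used 65; unused 7.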